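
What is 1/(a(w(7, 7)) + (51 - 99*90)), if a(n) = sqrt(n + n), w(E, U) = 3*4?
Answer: -2953/26160619 - 2*sqrt(6)/78481857 ≈ -0.00011294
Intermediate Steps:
w(E, U) = 12
a(n) = sqrt(2)*sqrt(n) (a(n) = sqrt(2*n) = sqrt(2)*sqrt(n))
1/(a(w(7, 7)) + (51 - 99*90)) = 1/(sqrt(2)*sqrt(12) + (51 - 99*90)) = 1/(sqrt(2)*(2*sqrt(3)) + (51 - 8910)) = 1/(2*sqrt(6) - 8859) = 1/(-8859 + 2*sqrt(6))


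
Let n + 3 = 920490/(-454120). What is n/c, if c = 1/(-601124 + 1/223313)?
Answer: 30644705327994135/10141089956 ≈ 3.0218e+6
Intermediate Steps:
n = -228285/45412 (n = -3 + 920490/(-454120) = -3 + 920490*(-1/454120) = -3 - 92049/45412 = -228285/45412 ≈ -5.0270)
c = -223313/134238803811 (c = 1/(-601124 + 1/223313) = 1/(-134238803811/223313) = -223313/134238803811 ≈ -1.6635e-6)
n/c = -228285/(45412*(-223313/134238803811)) = -228285/45412*(-134238803811/223313) = 30644705327994135/10141089956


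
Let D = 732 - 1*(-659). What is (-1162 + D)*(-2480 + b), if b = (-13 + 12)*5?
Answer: -569065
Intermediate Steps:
D = 1391 (D = 732 + 659 = 1391)
b = -5 (b = -1*5 = -5)
(-1162 + D)*(-2480 + b) = (-1162 + 1391)*(-2480 - 5) = 229*(-2485) = -569065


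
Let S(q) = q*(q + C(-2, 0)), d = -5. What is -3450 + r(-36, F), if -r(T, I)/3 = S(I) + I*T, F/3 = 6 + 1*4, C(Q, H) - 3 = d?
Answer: -2730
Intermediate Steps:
C(Q, H) = -2 (C(Q, H) = 3 - 5 = -2)
F = 30 (F = 3*(6 + 1*4) = 3*(6 + 4) = 3*10 = 30)
S(q) = q*(-2 + q) (S(q) = q*(q - 2) = q*(-2 + q))
r(T, I) = -3*I*T - 3*I*(-2 + I) (r(T, I) = -3*(I*(-2 + I) + I*T) = -3*(I*T + I*(-2 + I)) = -3*I*T - 3*I*(-2 + I))
-3450 + r(-36, F) = -3450 + 3*30*(2 - 1*30 - 1*(-36)) = -3450 + 3*30*(2 - 30 + 36) = -3450 + 3*30*8 = -3450 + 720 = -2730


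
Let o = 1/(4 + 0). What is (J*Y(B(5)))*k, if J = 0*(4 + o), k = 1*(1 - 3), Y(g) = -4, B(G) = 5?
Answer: 0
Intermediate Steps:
o = 1/4 ≈ 0.25000
k = -2 (k = 1*(-2) = -2)
J = 0 (J = 0*(4 + 1/4) = 0*(17/4) = 0)
(J*Y(B(5)))*k = (0*(-4))*(-2) = 0*(-2) = 0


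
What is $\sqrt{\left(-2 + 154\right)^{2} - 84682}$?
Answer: $3 i \sqrt{6842} \approx 248.15 i$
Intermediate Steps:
$\sqrt{\left(-2 + 154\right)^{2} - 84682} = \sqrt{152^{2} - 84682} = \sqrt{23104 - 84682} = \sqrt{-61578} = 3 i \sqrt{6842}$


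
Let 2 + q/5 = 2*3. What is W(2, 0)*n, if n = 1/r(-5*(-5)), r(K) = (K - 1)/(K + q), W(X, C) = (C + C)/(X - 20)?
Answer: 0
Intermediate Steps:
q = 20 (q = -10 + 5*(2*3) = -10 + 5*6 = -10 + 30 = 20)
W(X, C) = 2*C/(-20 + X) (W(X, C) = (2*C)/(-20 + X) = 2*C/(-20 + X))
r(K) = (-1 + K)/(20 + K) (r(K) = (K - 1)/(K + 20) = (-1 + K)/(20 + K))
n = 15/8 (n = 1/((-1 - 5*(-5))/(20 - 5*(-5))) = 1/((-1 + 25)/(20 + 25)) = 1/(24/45) = 1/((1/45)*24) = 1/(8/15) = 15/8 ≈ 1.8750)
W(2, 0)*n = (2*0/(-20 + 2))*(15/8) = (2*0/(-18))*(15/8) = (2*0*(-1/18))*(15/8) = 0*(15/8) = 0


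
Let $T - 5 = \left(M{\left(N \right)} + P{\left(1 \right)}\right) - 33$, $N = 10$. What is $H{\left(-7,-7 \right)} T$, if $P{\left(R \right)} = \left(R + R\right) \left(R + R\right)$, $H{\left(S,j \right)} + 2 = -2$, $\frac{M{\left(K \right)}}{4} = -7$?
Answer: $208$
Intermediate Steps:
$M{\left(K \right)} = -28$ ($M{\left(K \right)} = 4 \left(-7\right) = -28$)
$H{\left(S,j \right)} = -4$ ($H{\left(S,j \right)} = -2 - 2 = -4$)
$P{\left(R \right)} = 4 R^{2}$ ($P{\left(R \right)} = 2 R 2 R = 4 R^{2}$)
$T = -52$ ($T = 5 - \left(61 - 4\right) = 5 + \left(\left(-28 + 4 \cdot 1\right) - 33\right) = 5 + \left(\left(-28 + 4\right) - 33\right) = 5 - 57 = -52$)
$H{\left(-7,-7 \right)} T = \left(-4\right) \left(-52\right) = 208$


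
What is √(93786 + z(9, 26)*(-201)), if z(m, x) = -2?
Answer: 2*√23547 ≈ 306.90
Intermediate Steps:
√(93786 + z(9, 26)*(-201)) = √(93786 - 2*(-201)) = √(93786 + 402) = √94188 = 2*√23547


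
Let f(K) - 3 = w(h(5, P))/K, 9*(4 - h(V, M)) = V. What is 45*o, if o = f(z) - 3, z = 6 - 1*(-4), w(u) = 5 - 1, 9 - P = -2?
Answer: 18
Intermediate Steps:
P = 11 (P = 9 - 1*(-2) = 9 + 2 = 11)
h(V, M) = 4 - V/9
w(u) = 4
z = 10 (z = 6 + 4 = 10)
f(K) = 3 + 4/K
o = ⅖ (o = (3 + 4/10) - 3 = (3 + 4*(⅒)) - 3 = (3 + ⅖) - 3 = 17/5 - 3 = ⅖ ≈ 0.40000)
45*o = 45*(⅖) = 18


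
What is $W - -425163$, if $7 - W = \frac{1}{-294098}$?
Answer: $\frac{125041646661}{294098} \approx 4.2517 \cdot 10^{5}$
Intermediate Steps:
$W = \frac{2058687}{294098}$ ($W = 7 - \frac{1}{-294098} = 7 - - \frac{1}{294098} = 7 + \frac{1}{294098} = \frac{2058687}{294098} \approx 7.0$)
$W - -425163 = \frac{2058687}{294098} - -425163 = \frac{2058687}{294098} + 425163 = \frac{125041646661}{294098}$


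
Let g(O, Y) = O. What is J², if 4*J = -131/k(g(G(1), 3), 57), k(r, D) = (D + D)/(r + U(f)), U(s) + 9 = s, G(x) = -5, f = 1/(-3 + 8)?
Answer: 9078169/577600 ≈ 15.717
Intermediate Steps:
f = ⅕ (f = 1/5 = ⅕ ≈ 0.20000)
U(s) = -9 + s
k(r, D) = 2*D/(-44/5 + r) (k(r, D) = (D + D)/(r + (-9 + ⅕)) = (2*D)/(r - 44/5) = (2*D)/(-44/5 + r) = 2*D/(-44/5 + r))
J = 3013/760 (J = (-131/(10*57/(-44 + 5*(-5))))/4 = (-131/(10*57/(-44 - 25)))/4 = (-131/(10*57/(-69)))/4 = (-131/(10*57*(-1/69)))/4 = (-131/(-190/23))/4 = (-131*(-23/190))/4 = (¼)*(3013/190) = 3013/760 ≈ 3.9645)
J² = (3013/760)² = 9078169/577600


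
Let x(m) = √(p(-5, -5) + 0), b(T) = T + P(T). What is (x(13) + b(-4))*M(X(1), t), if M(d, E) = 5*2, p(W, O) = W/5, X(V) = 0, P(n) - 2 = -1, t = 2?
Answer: -30 + 10*I ≈ -30.0 + 10.0*I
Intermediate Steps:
P(n) = 1 (P(n) = 2 - 1 = 1)
p(W, O) = W/5 (p(W, O) = W*(⅕) = W/5)
M(d, E) = 10
b(T) = 1 + T (b(T) = T + 1 = 1 + T)
x(m) = I (x(m) = √((⅕)*(-5) + 0) = √(-1 + 0) = √(-1) = I)
(x(13) + b(-4))*M(X(1), t) = (I + (1 - 4))*10 = (I - 3)*10 = (-3 + I)*10 = -30 + 10*I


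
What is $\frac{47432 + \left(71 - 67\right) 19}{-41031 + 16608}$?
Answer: $- \frac{15836}{8141} \approx -1.9452$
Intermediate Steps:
$\frac{47432 + \left(71 - 67\right) 19}{-41031 + 16608} = \frac{47432 + 4 \cdot 19}{-24423} = \left(47432 + 76\right) \left(- \frac{1}{24423}\right) = 47508 \left(- \frac{1}{24423}\right) = - \frac{15836}{8141}$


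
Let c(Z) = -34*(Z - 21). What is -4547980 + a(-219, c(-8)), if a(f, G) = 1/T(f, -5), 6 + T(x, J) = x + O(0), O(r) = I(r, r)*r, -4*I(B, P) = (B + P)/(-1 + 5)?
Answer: -1023295501/225 ≈ -4.5480e+6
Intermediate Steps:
I(B, P) = -B/16 - P/16 (I(B, P) = -(B + P)/(4*(-1 + 5)) = -(B + P)/(4*4) = -(B/4 + P/4)/4 = -B/16 - P/16)
O(r) = -r²/8 (O(r) = (-r/16 - r/16)*r = (-r/8)*r = -r²/8)
T(x, J) = -6 + x (T(x, J) = -6 + (x - ⅛*0²) = -6 + (x - ⅛*0) = -6 + (x + 0) = -6 + x)
c(Z) = 714 - 34*Z (c(Z) = -34*(-21 + Z) = 714 - 34*Z)
a(f, G) = 1/(-6 + f)
-4547980 + a(-219, c(-8)) = -4547980 + 1/(-6 - 219) = -4547980 + 1/(-225) = -4547980 - 1/225 = -1023295501/225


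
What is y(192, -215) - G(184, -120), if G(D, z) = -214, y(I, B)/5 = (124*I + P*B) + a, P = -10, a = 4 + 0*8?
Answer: 130024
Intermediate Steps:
a = 4 (a = 4 + 0 = 4)
y(I, B) = 20 - 50*B + 620*I (y(I, B) = 5*((124*I - 10*B) + 4) = 5*((-10*B + 124*I) + 4) = 5*(4 - 10*B + 124*I) = 20 - 50*B + 620*I)
y(192, -215) - G(184, -120) = (20 - 50*(-215) + 620*192) - 1*(-214) = (20 + 10750 + 119040) + 214 = 129810 + 214 = 130024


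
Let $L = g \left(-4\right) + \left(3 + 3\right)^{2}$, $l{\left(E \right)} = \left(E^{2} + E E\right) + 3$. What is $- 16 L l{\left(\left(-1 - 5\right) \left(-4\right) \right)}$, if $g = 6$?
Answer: $-221760$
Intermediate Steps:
$l{\left(E \right)} = 3 + 2 E^{2}$ ($l{\left(E \right)} = \left(E^{2} + E^{2}\right) + 3 = 2 E^{2} + 3 = 3 + 2 E^{2}$)
$L = 12$ ($L = 6 \left(-4\right) + \left(3 + 3\right)^{2} = -24 + 6^{2} = -24 + 36 = 12$)
$- 16 L l{\left(\left(-1 - 5\right) \left(-4\right) \right)} = \left(-16\right) 12 \left(3 + 2 \left(\left(-1 - 5\right) \left(-4\right)\right)^{2}\right) = - 192 \left(3 + 2 \left(\left(-6\right) \left(-4\right)\right)^{2}\right) = - 192 \left(3 + 2 \cdot 24^{2}\right) = - 192 \left(3 + 2 \cdot 576\right) = - 192 \left(3 + 1152\right) = \left(-192\right) 1155 = -221760$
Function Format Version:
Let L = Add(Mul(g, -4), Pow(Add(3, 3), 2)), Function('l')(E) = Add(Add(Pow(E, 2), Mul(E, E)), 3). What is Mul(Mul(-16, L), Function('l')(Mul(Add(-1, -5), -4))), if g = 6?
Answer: -221760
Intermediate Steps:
Function('l')(E) = Add(3, Mul(2, Pow(E, 2))) (Function('l')(E) = Add(Add(Pow(E, 2), Pow(E, 2)), 3) = Add(Mul(2, Pow(E, 2)), 3) = Add(3, Mul(2, Pow(E, 2))))
L = 12 (L = Add(Mul(6, -4), Pow(Add(3, 3), 2)) = Add(-24, Pow(6, 2)) = Add(-24, 36) = 12)
Mul(Mul(-16, L), Function('l')(Mul(Add(-1, -5), -4))) = Mul(Mul(-16, 12), Add(3, Mul(2, Pow(Mul(Add(-1, -5), -4), 2)))) = Mul(-192, Add(3, Mul(2, Pow(Mul(-6, -4), 2)))) = Mul(-192, Add(3, Mul(2, Pow(24, 2)))) = Mul(-192, Add(3, Mul(2, 576))) = Mul(-192, Add(3, 1152)) = Mul(-192, 1155) = -221760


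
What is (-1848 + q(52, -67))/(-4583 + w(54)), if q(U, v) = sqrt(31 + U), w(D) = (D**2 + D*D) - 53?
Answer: -462/299 + sqrt(83)/1196 ≈ -1.5375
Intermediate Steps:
w(D) = -53 + 2*D**2 (w(D) = (D**2 + D**2) - 53 = 2*D**2 - 53 = -53 + 2*D**2)
(-1848 + q(52, -67))/(-4583 + w(54)) = (-1848 + sqrt(31 + 52))/(-4583 + (-53 + 2*54**2)) = (-1848 + sqrt(83))/(-4583 + (-53 + 2*2916)) = (-1848 + sqrt(83))/(-4583 + (-53 + 5832)) = (-1848 + sqrt(83))/(-4583 + 5779) = (-1848 + sqrt(83))/1196 = (-1848 + sqrt(83))*(1/1196) = -462/299 + sqrt(83)/1196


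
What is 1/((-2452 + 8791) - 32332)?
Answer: -1/25993 ≈ -3.8472e-5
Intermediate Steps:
1/((-2452 + 8791) - 32332) = 1/(6339 - 32332) = 1/(-25993) = -1/25993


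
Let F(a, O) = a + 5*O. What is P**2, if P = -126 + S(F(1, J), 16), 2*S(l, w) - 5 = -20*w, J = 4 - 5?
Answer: 321489/4 ≈ 80372.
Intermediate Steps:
J = -1
S(l, w) = 5/2 - 10*w (S(l, w) = 5/2 + (-20*w)/2 = 5/2 - 10*w)
P = -567/2 (P = -126 + (5/2 - 10*16) = -126 + (5/2 - 160) = -126 - 315/2 = -567/2 ≈ -283.50)
P**2 = (-567/2)**2 = 321489/4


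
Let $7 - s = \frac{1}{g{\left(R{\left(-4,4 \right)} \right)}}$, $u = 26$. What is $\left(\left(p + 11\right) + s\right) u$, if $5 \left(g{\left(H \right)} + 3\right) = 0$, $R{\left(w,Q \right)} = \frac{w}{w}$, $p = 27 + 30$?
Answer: $\frac{5876}{3} \approx 1958.7$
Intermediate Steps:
$p = 57$
$R{\left(w,Q \right)} = 1$
$g{\left(H \right)} = -3$ ($g{\left(H \right)} = -3 + \frac{1}{5} \cdot 0 = -3 + 0 = -3$)
$s = \frac{22}{3}$ ($s = 7 - \frac{1}{-3} = 7 - - \frac{1}{3} = 7 + \frac{1}{3} = \frac{22}{3} \approx 7.3333$)
$\left(\left(p + 11\right) + s\right) u = \left(\left(57 + 11\right) + \frac{22}{3}\right) 26 = \left(68 + \frac{22}{3}\right) 26 = \frac{226}{3} \cdot 26 = \frac{5876}{3}$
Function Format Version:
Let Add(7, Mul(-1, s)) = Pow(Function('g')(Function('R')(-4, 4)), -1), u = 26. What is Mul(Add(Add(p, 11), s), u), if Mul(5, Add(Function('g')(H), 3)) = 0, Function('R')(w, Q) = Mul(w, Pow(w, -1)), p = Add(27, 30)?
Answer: Rational(5876, 3) ≈ 1958.7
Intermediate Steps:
p = 57
Function('R')(w, Q) = 1
Function('g')(H) = -3 (Function('g')(H) = Add(-3, Mul(Rational(1, 5), 0)) = Add(-3, 0) = -3)
s = Rational(22, 3) (s = Add(7, Mul(-1, Pow(-3, -1))) = Add(7, Mul(-1, Rational(-1, 3))) = Add(7, Rational(1, 3)) = Rational(22, 3) ≈ 7.3333)
Mul(Add(Add(p, 11), s), u) = Mul(Add(Add(57, 11), Rational(22, 3)), 26) = Mul(Add(68, Rational(22, 3)), 26) = Mul(Rational(226, 3), 26) = Rational(5876, 3)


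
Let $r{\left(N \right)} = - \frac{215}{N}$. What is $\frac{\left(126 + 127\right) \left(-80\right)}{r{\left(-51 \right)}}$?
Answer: $- \frac{206448}{43} \approx -4801.1$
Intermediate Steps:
$\frac{\left(126 + 127\right) \left(-80\right)}{r{\left(-51 \right)}} = \frac{\left(126 + 127\right) \left(-80\right)}{\left(-215\right) \frac{1}{-51}} = \frac{253 \left(-80\right)}{\left(-215\right) \left(- \frac{1}{51}\right)} = - \frac{20240}{\frac{215}{51}} = \left(-20240\right) \frac{51}{215} = - \frac{206448}{43}$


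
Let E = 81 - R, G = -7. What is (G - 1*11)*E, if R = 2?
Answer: -1422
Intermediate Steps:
E = 79 (E = 81 - 1*2 = 81 - 2 = 79)
(G - 1*11)*E = (-7 - 1*11)*79 = (-7 - 11)*79 = -18*79 = -1422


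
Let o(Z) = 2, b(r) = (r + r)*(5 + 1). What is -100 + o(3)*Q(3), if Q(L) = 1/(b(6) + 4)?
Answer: -3799/38 ≈ -99.974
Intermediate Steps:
b(r) = 12*r (b(r) = (2*r)*6 = 12*r)
Q(L) = 1/76 (Q(L) = 1/(12*6 + 4) = 1/(72 + 4) = 1/76)
-100 + o(3)*Q(3) = -100 + 2*(1/76) = -100 + 1/38 = -3799/38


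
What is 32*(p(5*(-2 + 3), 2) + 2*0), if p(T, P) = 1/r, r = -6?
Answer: -16/3 ≈ -5.3333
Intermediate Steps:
p(T, P) = -⅙ (p(T, P) = 1/(-6) = -⅙)
32*(p(5*(-2 + 3), 2) + 2*0) = 32*(-⅙ + 2*0) = 32*(-⅙ + 0) = 32*(-⅙) = -16/3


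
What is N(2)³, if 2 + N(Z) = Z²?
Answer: 8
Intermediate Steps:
N(Z) = -2 + Z²
N(2)³ = (-2 + 2²)³ = (-2 + 4)³ = 2³ = 8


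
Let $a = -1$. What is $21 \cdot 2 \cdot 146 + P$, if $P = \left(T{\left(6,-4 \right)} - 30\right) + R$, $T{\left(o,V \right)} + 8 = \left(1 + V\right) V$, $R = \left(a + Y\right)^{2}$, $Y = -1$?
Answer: $6110$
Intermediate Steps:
$R = 4$ ($R = \left(-1 - 1\right)^{2} = \left(-2\right)^{2} = 4$)
$T{\left(o,V \right)} = -8 + V \left(1 + V\right)$ ($T{\left(o,V \right)} = -8 + \left(1 + V\right) V = -8 + V \left(1 + V\right)$)
$P = -22$ ($P = \left(\left(-8 - 4 + \left(-4\right)^{2}\right) - 30\right) + 4 = \left(\left(-8 - 4 + 16\right) - 30\right) + 4 = \left(4 - 30\right) + 4 = -26 + 4 = -22$)
$21 \cdot 2 \cdot 146 + P = 21 \cdot 2 \cdot 146 - 22 = 42 \cdot 146 - 22 = 6132 - 22 = 6110$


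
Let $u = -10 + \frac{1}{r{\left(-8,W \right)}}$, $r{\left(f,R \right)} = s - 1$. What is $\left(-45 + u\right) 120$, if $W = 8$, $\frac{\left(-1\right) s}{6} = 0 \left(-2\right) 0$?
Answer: $-6720$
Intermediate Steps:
$s = 0$ ($s = - 6 \cdot 0 \left(-2\right) 0 = - 6 \cdot 0 \cdot 0 = \left(-6\right) 0 = 0$)
$r{\left(f,R \right)} = -1$ ($r{\left(f,R \right)} = 0 - 1 = -1$)
$u = -11$ ($u = -10 + \frac{1}{-1} = -10 - 1 = -11$)
$\left(-45 + u\right) 120 = \left(-45 - 11\right) 120 = \left(-56\right) 120 = -6720$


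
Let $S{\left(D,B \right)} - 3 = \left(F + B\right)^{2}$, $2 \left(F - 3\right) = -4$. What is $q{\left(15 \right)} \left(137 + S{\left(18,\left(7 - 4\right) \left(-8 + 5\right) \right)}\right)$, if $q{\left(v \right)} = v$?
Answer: $3060$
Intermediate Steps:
$F = 1$ ($F = 3 + \frac{1}{2} \left(-4\right) = 3 - 2 = 1$)
$S{\left(D,B \right)} = 3 + \left(1 + B\right)^{2}$
$q{\left(15 \right)} \left(137 + S{\left(18,\left(7 - 4\right) \left(-8 + 5\right) \right)}\right) = 15 \left(137 + \left(3 + \left(1 + \left(7 - 4\right) \left(-8 + 5\right)\right)^{2}\right)\right) = 15 \left(137 + \left(3 + \left(1 + 3 \left(-3\right)\right)^{2}\right)\right) = 15 \left(137 + \left(3 + \left(1 - 9\right)^{2}\right)\right) = 15 \left(137 + \left(3 + \left(-8\right)^{2}\right)\right) = 15 \left(137 + \left(3 + 64\right)\right) = 15 \left(137 + 67\right) = 15 \cdot 204 = 3060$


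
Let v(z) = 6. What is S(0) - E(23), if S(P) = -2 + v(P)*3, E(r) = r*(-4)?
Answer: 108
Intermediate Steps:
E(r) = -4*r
S(P) = 16 (S(P) = -2 + 6*3 = -2 + 18 = 16)
S(0) - E(23) = 16 - (-4)*23 = 16 - 1*(-92) = 16 + 92 = 108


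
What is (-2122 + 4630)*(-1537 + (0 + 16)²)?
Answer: -3212748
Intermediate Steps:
(-2122 + 4630)*(-1537 + (0 + 16)²) = 2508*(-1537 + 16²) = 2508*(-1537 + 256) = 2508*(-1281) = -3212748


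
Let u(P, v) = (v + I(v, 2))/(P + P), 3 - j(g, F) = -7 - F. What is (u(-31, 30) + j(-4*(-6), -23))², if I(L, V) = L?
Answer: 187489/961 ≈ 195.10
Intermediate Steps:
j(g, F) = 10 + F (j(g, F) = 3 - (-7 - F) = 3 + (7 + F) = 10 + F)
u(P, v) = v/P (u(P, v) = (v + v)/(P + P) = (2*v)/((2*P)) = (2*v)*(1/(2*P)) = v/P)
(u(-31, 30) + j(-4*(-6), -23))² = (30/(-31) + (10 - 23))² = (30*(-1/31) - 13)² = (-30/31 - 13)² = (-433/31)² = 187489/961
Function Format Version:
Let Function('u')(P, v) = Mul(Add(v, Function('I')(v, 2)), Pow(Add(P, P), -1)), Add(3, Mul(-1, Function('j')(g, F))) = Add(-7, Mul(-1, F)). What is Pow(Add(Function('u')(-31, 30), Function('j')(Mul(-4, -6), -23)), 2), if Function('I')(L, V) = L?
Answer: Rational(187489, 961) ≈ 195.10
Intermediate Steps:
Function('j')(g, F) = Add(10, F) (Function('j')(g, F) = Add(3, Mul(-1, Add(-7, Mul(-1, F)))) = Add(3, Add(7, F)) = Add(10, F))
Function('u')(P, v) = Mul(v, Pow(P, -1)) (Function('u')(P, v) = Mul(Add(v, v), Pow(Add(P, P), -1)) = Mul(Mul(2, v), Pow(Mul(2, P), -1)) = Mul(Mul(2, v), Mul(Rational(1, 2), Pow(P, -1))) = Mul(v, Pow(P, -1)))
Pow(Add(Function('u')(-31, 30), Function('j')(Mul(-4, -6), -23)), 2) = Pow(Add(Mul(30, Pow(-31, -1)), Add(10, -23)), 2) = Pow(Add(Mul(30, Rational(-1, 31)), -13), 2) = Pow(Add(Rational(-30, 31), -13), 2) = Pow(Rational(-433, 31), 2) = Rational(187489, 961)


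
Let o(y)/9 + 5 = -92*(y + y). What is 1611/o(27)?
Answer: -179/4973 ≈ -0.035994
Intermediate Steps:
o(y) = -45 - 1656*y (o(y) = -45 + 9*(-92*(y + y)) = -45 + 9*(-184*y) = -45 - 1656*y)
1611/o(27) = 1611/(-45 - 1656*27) = 1611/(-45 - 44712) = 1611/(-44757) = 1611*(-1/44757) = -179/4973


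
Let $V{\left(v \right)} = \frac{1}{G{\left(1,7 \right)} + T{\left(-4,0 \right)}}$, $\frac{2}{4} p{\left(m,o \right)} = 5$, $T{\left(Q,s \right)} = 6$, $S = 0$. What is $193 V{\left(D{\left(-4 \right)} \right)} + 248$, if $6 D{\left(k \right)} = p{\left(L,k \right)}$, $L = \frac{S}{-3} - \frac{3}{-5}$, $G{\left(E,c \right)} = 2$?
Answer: $\frac{2177}{8} \approx 272.13$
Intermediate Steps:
$L = \frac{3}{5}$ ($L = \frac{0}{-3} - \frac{3}{-5} = 0 \left(- \frac{1}{3}\right) - - \frac{3}{5} = 0 + \frac{3}{5} = \frac{3}{5} \approx 0.6$)
$p{\left(m,o \right)} = 10$ ($p{\left(m,o \right)} = 2 \cdot 5 = 10$)
$D{\left(k \right)} = \frac{5}{3}$ ($D{\left(k \right)} = \frac{1}{6} \cdot 10 = \frac{5}{3}$)
$V{\left(v \right)} = \frac{1}{8}$ ($V{\left(v \right)} = \frac{1}{2 + 6} = \frac{1}{8}$)
$193 V{\left(D{\left(-4 \right)} \right)} + 248 = 193 \cdot \frac{1}{8} + 248 = \frac{193}{8} + 248 = \frac{2177}{8}$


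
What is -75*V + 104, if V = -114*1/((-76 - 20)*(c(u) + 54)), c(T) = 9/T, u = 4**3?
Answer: 23644/231 ≈ 102.35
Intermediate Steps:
u = 64
V = 76/3465 (V = -114*1/((-76 - 20)*(9/64 + 54)) = -114*(-1/(96*(9*(1/64) + 54))) = -114*(-1/(96*(9/64 + 54))) = -114/((3465/64)*(-96)) = -114/(-10395/2) = -114*(-2/10395) = 76/3465 ≈ 0.021934)
-75*V + 104 = -75*76/3465 + 104 = -380/231 + 104 = 23644/231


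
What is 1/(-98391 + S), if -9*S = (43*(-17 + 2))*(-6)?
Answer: -1/98821 ≈ -1.0119e-5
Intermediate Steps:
S = -430 (S = -43*(-17 + 2)*(-6)/9 = -43*(-15)*(-6)/9 = -(-215)*(-6)/3 = -1/9*3870 = -430)
1/(-98391 + S) = 1/(-98391 - 430) = 1/(-98821) = -1/98821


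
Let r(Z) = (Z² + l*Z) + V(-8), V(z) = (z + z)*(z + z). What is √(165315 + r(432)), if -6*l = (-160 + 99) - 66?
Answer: √361339 ≈ 601.12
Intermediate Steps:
V(z) = 4*z² (V(z) = (2*z)*(2*z) = 4*z²)
l = 127/6 (l = -((-160 + 99) - 66)/6 = -(-61 - 66)/6 = -⅙*(-127) = 127/6 ≈ 21.167)
r(Z) = 256 + Z² + 127*Z/6 (r(Z) = (Z² + 127*Z/6) + 4*(-8)² = (Z² + 127*Z/6) + 4*64 = (Z² + 127*Z/6) + 256 = 256 + Z² + 127*Z/6)
√(165315 + r(432)) = √(165315 + (256 + 432² + (127/6)*432)) = √(165315 + (256 + 186624 + 9144)) = √(165315 + 196024) = √361339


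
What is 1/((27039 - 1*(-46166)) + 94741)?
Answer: 1/167946 ≈ 5.9543e-6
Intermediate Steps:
1/((27039 - 1*(-46166)) + 94741) = 1/((27039 + 46166) + 94741) = 1/(73205 + 94741) = 1/167946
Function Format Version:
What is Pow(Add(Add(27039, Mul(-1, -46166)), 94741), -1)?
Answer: Rational(1, 167946) ≈ 5.9543e-6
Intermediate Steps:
Pow(Add(Add(27039, Mul(-1, -46166)), 94741), -1) = Pow(Add(Add(27039, 46166), 94741), -1) = Pow(Add(73205, 94741), -1) = Pow(167946, -1) = Rational(1, 167946)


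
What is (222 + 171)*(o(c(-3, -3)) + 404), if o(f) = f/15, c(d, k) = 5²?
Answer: 159427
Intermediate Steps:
c(d, k) = 25
o(f) = f/15 (o(f) = f*(1/15) = f/15)
(222 + 171)*(o(c(-3, -3)) + 404) = (222 + 171)*((1/15)*25 + 404) = 393*(5/3 + 404) = 393*(1217/3) = 159427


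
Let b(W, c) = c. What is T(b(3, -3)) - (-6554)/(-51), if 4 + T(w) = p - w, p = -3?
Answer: -6758/51 ≈ -132.51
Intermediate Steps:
T(w) = -7 - w (T(w) = -4 + (-3 - w) = -7 - w)
T(b(3, -3)) - (-6554)/(-51) = (-7 - 1*(-3)) - (-6554)/(-51) = (-7 + 3) - (-6554)*(-1)/51 = -4 - 113*58/51 = -4 - 6554/51 = -6758/51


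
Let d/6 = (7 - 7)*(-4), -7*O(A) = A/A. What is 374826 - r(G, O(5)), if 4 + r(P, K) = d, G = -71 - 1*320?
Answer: 374830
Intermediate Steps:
O(A) = -⅐ (O(A) = -A/(7*A) = -⅐*1 = -⅐)
G = -391 (G = -71 - 320 = -391)
d = 0 (d = 6*((7 - 7)*(-4)) = 6*(0*(-4)) = 6*0 = 0)
r(P, K) = -4 (r(P, K) = -4 + 0 = -4)
374826 - r(G, O(5)) = 374826 - 1*(-4) = 374826 + 4 = 374830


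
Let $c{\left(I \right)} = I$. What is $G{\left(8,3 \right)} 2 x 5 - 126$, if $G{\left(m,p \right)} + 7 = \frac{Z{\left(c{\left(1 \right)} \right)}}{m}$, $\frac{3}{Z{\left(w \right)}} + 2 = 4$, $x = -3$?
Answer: $\frac{627}{8} \approx 78.375$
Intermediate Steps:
$Z{\left(w \right)} = \frac{3}{2}$ ($Z{\left(w \right)} = \frac{3}{-2 + 4} = \frac{3}{2}$)
$G{\left(m,p \right)} = -7 + \frac{3}{2 m}$
$G{\left(8,3 \right)} 2 x 5 - 126 = \left(-7 + \frac{3}{2 \cdot 8}\right) 2 \left(-3\right) 5 - 126 = \left(-7 + \frac{3}{2} \cdot \frac{1}{8}\right) \left(\left(-6\right) 5\right) - 126 = \left(-7 + \frac{3}{16}\right) \left(-30\right) - 126 = \left(- \frac{109}{16}\right) \left(-30\right) - 126 = \frac{1635}{8} - 126 = \frac{627}{8}$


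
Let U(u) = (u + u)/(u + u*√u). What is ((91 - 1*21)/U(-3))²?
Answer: -2450 + 2450*I*√3 ≈ -2450.0 + 4243.5*I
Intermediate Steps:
U(u) = 2*u/(u + u^(3/2)) (U(u) = (2*u)/(u + u^(3/2)) = 2*u/(u + u^(3/2)))
((91 - 1*21)/U(-3))² = ((91 - 1*21)/((2*(-3)/(-3 + (-3)^(3/2)))))² = ((91 - 21)/((2*(-3)/(-3 - 3*I*√3))))² = (70/((-6/(-3 - 3*I*√3))))² = (70*(½ + I*√3/2))² = (35 + 35*I*√3)²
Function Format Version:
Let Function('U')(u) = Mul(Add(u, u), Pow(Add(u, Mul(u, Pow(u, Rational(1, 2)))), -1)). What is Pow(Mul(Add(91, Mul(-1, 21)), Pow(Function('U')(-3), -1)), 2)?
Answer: Add(-2450, Mul(2450, I, Pow(3, Rational(1, 2)))) ≈ Add(-2450.0, Mul(4243.5, I))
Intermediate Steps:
Function('U')(u) = Mul(2, u, Pow(Add(u, Pow(u, Rational(3, 2))), -1)) (Function('U')(u) = Mul(Mul(2, u), Pow(Add(u, Pow(u, Rational(3, 2))), -1)) = Mul(2, u, Pow(Add(u, Pow(u, Rational(3, 2))), -1)))
Pow(Mul(Add(91, Mul(-1, 21)), Pow(Function('U')(-3), -1)), 2) = Pow(Mul(Add(91, Mul(-1, 21)), Pow(Mul(2, -3, Pow(Add(-3, Pow(-3, Rational(3, 2))), -1)), -1)), 2) = Pow(Mul(Add(91, -21), Pow(Mul(2, -3, Pow(Add(-3, Mul(-3, I, Pow(3, Rational(1, 2)))), -1)), -1)), 2) = Pow(Mul(70, Pow(Mul(-6, Pow(Add(-3, Mul(-3, I, Pow(3, Rational(1, 2)))), -1)), -1)), 2) = Pow(Mul(70, Add(Rational(1, 2), Mul(Rational(1, 2), I, Pow(3, Rational(1, 2))))), 2) = Pow(Add(35, Mul(35, I, Pow(3, Rational(1, 2)))), 2)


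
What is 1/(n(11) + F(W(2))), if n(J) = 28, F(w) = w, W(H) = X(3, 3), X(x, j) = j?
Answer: 1/31 ≈ 0.032258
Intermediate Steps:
W(H) = 3
1/(n(11) + F(W(2))) = 1/(28 + 3) = 1/31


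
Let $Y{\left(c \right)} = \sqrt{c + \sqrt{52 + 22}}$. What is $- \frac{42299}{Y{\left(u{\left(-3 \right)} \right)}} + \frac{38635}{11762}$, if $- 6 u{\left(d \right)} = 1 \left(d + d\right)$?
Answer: $\frac{38635}{11762} - \frac{42299}{\sqrt{1 + \sqrt{74}}} \approx -13647.0$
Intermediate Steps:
$u{\left(d \right)} = - \frac{d}{3}$ ($u{\left(d \right)} = - \frac{1 \left(d + d\right)}{6} = - \frac{1 \cdot 2 d}{6} = - \frac{2 d}{6} = - \frac{d}{3}$)
$Y{\left(c \right)} = \sqrt{c + \sqrt{74}}$
$- \frac{42299}{Y{\left(u{\left(-3 \right)} \right)}} + \frac{38635}{11762} = - \frac{42299}{\sqrt{\left(- \frac{1}{3}\right) \left(-3\right) + \sqrt{74}}} + \frac{38635}{11762} = - \frac{42299}{\sqrt{1 + \sqrt{74}}} + 38635 \cdot \frac{1}{11762} = - \frac{42299}{\sqrt{1 + \sqrt{74}}} + \frac{38635}{11762} = \frac{38635}{11762} - \frac{42299}{\sqrt{1 + \sqrt{74}}}$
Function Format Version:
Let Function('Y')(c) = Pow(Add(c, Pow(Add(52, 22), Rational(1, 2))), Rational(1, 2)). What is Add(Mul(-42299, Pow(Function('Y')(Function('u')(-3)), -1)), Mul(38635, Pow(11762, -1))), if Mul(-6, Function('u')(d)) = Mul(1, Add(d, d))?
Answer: Add(Rational(38635, 11762), Mul(-42299, Pow(Add(1, Pow(74, Rational(1, 2))), Rational(-1, 2)))) ≈ -13647.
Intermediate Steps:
Function('u')(d) = Mul(Rational(-1, 3), d) (Function('u')(d) = Mul(Rational(-1, 6), Mul(1, Add(d, d))) = Mul(Rational(-1, 6), Mul(1, Mul(2, d))) = Mul(Rational(-1, 6), Mul(2, d)) = Mul(Rational(-1, 3), d))
Function('Y')(c) = Pow(Add(c, Pow(74, Rational(1, 2))), Rational(1, 2))
Add(Mul(-42299, Pow(Function('Y')(Function('u')(-3)), -1)), Mul(38635, Pow(11762, -1))) = Add(Mul(-42299, Pow(Pow(Add(Mul(Rational(-1, 3), -3), Pow(74, Rational(1, 2))), Rational(1, 2)), -1)), Mul(38635, Pow(11762, -1))) = Add(Mul(-42299, Pow(Pow(Add(1, Pow(74, Rational(1, 2))), Rational(1, 2)), -1)), Mul(38635, Rational(1, 11762))) = Add(Mul(-42299, Pow(Add(1, Pow(74, Rational(1, 2))), Rational(-1, 2))), Rational(38635, 11762)) = Add(Rational(38635, 11762), Mul(-42299, Pow(Add(1, Pow(74, Rational(1, 2))), Rational(-1, 2))))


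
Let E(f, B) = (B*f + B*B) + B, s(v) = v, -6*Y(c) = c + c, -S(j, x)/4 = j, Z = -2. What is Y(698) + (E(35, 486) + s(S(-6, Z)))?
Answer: 760450/3 ≈ 2.5348e+5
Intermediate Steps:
S(j, x) = -4*j
Y(c) = -c/3 (Y(c) = -(c + c)/6 = -c/3)
E(f, B) = B + B² + B*f (E(f, B) = (B*f + B²) + B = (B² + B*f) + B = B + B² + B*f)
Y(698) + (E(35, 486) + s(S(-6, Z))) = -⅓*698 + (486*(1 + 486 + 35) - 4*(-6)) = -698/3 + (486*522 + 24) = -698/3 + (253692 + 24) = -698/3 + 253716 = 760450/3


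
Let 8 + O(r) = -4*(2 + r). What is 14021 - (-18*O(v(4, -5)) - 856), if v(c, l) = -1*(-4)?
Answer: 14301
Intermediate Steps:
v(c, l) = 4
O(r) = -16 - 4*r (O(r) = -8 - 4*(2 + r) = -8 + (-8 - 4*r) = -16 - 4*r)
14021 - (-18*O(v(4, -5)) - 856) = 14021 - (-18*(-16 - 4*4) - 856) = 14021 - (-18*(-16 - 16) - 856) = 14021 - (-18*(-32) - 856) = 14021 - (576 - 856) = 14021 - 1*(-280) = 14021 + 280 = 14301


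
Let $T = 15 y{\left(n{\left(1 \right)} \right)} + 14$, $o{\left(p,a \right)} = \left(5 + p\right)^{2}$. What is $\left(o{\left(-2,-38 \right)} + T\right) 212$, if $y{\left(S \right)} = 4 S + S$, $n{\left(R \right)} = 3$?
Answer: $52576$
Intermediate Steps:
$y{\left(S \right)} = 5 S$
$T = 239$ ($T = 15 \cdot 5 \cdot 3 + 14 = 15 \cdot 15 + 14 = 225 + 14 = 239$)
$\left(o{\left(-2,-38 \right)} + T\right) 212 = \left(\left(5 - 2\right)^{2} + 239\right) 212 = \left(3^{2} + 239\right) 212 = \left(9 + 239\right) 212 = 248 \cdot 212 = 52576$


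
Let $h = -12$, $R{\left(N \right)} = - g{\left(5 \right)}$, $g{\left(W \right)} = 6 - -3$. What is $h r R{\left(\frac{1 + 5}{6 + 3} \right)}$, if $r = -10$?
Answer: $-1080$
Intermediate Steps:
$g{\left(W \right)} = 9$ ($g{\left(W \right)} = 6 + 3 = 9$)
$R{\left(N \right)} = -9$ ($R{\left(N \right)} = \left(-1\right) 9 = -9$)
$h r R{\left(\frac{1 + 5}{6 + 3} \right)} = \left(-12\right) \left(-10\right) \left(-9\right) = 120 \left(-9\right) = -1080$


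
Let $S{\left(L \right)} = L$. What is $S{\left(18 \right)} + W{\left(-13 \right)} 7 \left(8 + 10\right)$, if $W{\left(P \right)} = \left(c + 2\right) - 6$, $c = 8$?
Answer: $522$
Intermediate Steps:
$W{\left(P \right)} = 4$ ($W{\left(P \right)} = \left(8 + 2\right) - 6 = 10 - 6 = 4$)
$S{\left(18 \right)} + W{\left(-13 \right)} 7 \left(8 + 10\right) = 18 + 4 \cdot 7 \left(8 + 10\right) = 18 + 4 \cdot 7 \cdot 18 = 18 + 4 \cdot 126 = 18 + 504 = 522$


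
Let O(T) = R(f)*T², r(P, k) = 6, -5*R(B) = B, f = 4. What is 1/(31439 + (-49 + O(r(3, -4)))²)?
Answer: 25/937296 ≈ 2.6672e-5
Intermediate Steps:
R(B) = -B/5
O(T) = -4*T²/5 (O(T) = (-⅕*4)*T² = -4*T²/5)
1/(31439 + (-49 + O(r(3, -4)))²) = 1/(31439 + (-49 - ⅘*6²)²) = 1/(31439 + (-49 - ⅘*36)²) = 1/(31439 + (-49 - 144/5)²) = 1/(31439 + (-389/5)²) = 1/(31439 + 151321/25) = 1/(937296/25) = 25/937296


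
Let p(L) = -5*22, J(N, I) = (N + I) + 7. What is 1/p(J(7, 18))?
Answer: -1/110 ≈ -0.0090909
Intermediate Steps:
J(N, I) = 7 + I + N (J(N, I) = (I + N) + 7 = 7 + I + N)
p(L) = -110
1/p(J(7, 18)) = 1/(-110) = -1/110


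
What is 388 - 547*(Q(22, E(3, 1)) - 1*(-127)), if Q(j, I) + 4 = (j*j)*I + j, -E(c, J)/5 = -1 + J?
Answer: -78927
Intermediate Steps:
E(c, J) = 5 - 5*J (E(c, J) = -5*(-1 + J) = 5 - 5*J)
Q(j, I) = -4 + j + I*j**2 (Q(j, I) = -4 + ((j*j)*I + j) = -4 + (j**2*I + j) = -4 + (I*j**2 + j) = -4 + (j + I*j**2) = -4 + j + I*j**2)
388 - 547*(Q(22, E(3, 1)) - 1*(-127)) = 388 - 547*((-4 + 22 + (5 - 5*1)*22**2) - 1*(-127)) = 388 - 547*((-4 + 22 + (5 - 5)*484) + 127) = 388 - 547*((-4 + 22 + 0*484) + 127) = 388 - 547*((-4 + 22 + 0) + 127) = 388 - 547*(18 + 127) = 388 - 547*145 = 388 - 79315 = -78927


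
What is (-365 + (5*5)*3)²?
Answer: 84100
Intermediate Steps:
(-365 + (5*5)*3)² = (-365 + 25*3)² = (-365 + 75)² = (-290)² = 84100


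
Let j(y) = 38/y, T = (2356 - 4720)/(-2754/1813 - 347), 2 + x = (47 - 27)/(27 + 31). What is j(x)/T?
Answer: -348157615/102862368 ≈ -3.3847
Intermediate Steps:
x = -48/29 (x = -2 + (47 - 27)/(27 + 31) = -2 + 20/58 = -2 + 20*(1/58) = -2 + 10/29 = -48/29 ≈ -1.6552)
T = 4285932/631865 (T = -2364/(-2754*1/1813 - 347) = -2364/(-2754/1813 - 347) = -2364/(-631865/1813) = -2364*(-1813/631865) = 4285932/631865 ≈ 6.7830)
j(x)/T = (38/(-48/29))/(4285932/631865) = (38*(-29/48))*(631865/4285932) = -551/24*631865/4285932 = -348157615/102862368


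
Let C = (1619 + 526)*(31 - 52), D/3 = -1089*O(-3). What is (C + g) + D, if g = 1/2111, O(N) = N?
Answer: -74400083/2111 ≈ -35244.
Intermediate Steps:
g = 1/2111 ≈ 0.00047371
D = 9801 (D = 3*(-1089*(-3)) = 3*3267 = 9801)
C = -45045 (C = 2145*(-21) = -45045)
(C + g) + D = (-45045 + 1/2111) + 9801 = -95089994/2111 + 9801 = -74400083/2111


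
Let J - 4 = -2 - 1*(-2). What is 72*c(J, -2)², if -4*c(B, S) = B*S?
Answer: 288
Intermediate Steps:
J = 4 (J = 4 + (-2 - 1*(-2)) = 4 + (-2 + 2) = 4 + 0 = 4)
c(B, S) = -B*S/4
72*c(J, -2)² = 72*(-¼*4*(-2))² = 72*2² = 72*4 = 288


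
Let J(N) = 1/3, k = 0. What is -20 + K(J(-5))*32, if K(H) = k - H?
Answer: -92/3 ≈ -30.667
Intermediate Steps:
J(N) = ⅓
K(H) = -H (K(H) = 0 - H = -H)
-20 + K(J(-5))*32 = -20 - 1*⅓*32 = -20 - ⅓*32 = -20 - 32/3 = -92/3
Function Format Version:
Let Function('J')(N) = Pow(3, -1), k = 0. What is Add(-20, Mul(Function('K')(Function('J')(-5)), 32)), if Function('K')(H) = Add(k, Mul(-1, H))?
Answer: Rational(-92, 3) ≈ -30.667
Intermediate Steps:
Function('J')(N) = Rational(1, 3)
Function('K')(H) = Mul(-1, H) (Function('K')(H) = Add(0, Mul(-1, H)) = Mul(-1, H))
Add(-20, Mul(Function('K')(Function('J')(-5)), 32)) = Add(-20, Mul(Mul(-1, Rational(1, 3)), 32)) = Add(-20, Mul(Rational(-1, 3), 32)) = Add(-20, Rational(-32, 3)) = Rational(-92, 3)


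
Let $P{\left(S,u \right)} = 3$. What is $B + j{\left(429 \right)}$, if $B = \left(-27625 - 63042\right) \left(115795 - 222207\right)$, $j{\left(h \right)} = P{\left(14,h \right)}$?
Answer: $9648056807$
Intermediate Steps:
$j{\left(h \right)} = 3$
$B = 9648056804$ ($B = \left(-90667\right) \left(-106412\right) = 9648056804$)
$B + j{\left(429 \right)} = 9648056804 + 3 = 9648056807$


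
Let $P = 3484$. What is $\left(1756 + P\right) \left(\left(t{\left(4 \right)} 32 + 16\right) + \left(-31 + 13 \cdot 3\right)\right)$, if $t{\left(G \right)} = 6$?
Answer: $1131840$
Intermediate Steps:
$\left(1756 + P\right) \left(\left(t{\left(4 \right)} 32 + 16\right) + \left(-31 + 13 \cdot 3\right)\right) = \left(1756 + 3484\right) \left(\left(6 \cdot 32 + 16\right) + \left(-31 + 13 \cdot 3\right)\right) = 5240 \left(\left(192 + 16\right) + \left(-31 + 39\right)\right) = 5240 \left(208 + 8\right) = 5240 \cdot 216 = 1131840$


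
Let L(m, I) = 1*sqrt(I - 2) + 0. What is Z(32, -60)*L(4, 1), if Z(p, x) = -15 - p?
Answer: -47*I ≈ -47.0*I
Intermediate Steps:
L(m, I) = sqrt(-2 + I) (L(m, I) = 1*sqrt(-2 + I) + 0 = sqrt(-2 + I) + 0 = sqrt(-2 + I))
Z(32, -60)*L(4, 1) = (-15 - 1*32)*sqrt(-2 + 1) = (-15 - 32)*sqrt(-1) = -47*I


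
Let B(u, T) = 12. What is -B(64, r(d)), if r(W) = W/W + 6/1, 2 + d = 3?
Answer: -12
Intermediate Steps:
d = 1 (d = -2 + 3 = 1)
r(W) = 7 (r(W) = 1 + 6*1 = 1 + 6 = 7)
-B(64, r(d)) = -1*12 = -12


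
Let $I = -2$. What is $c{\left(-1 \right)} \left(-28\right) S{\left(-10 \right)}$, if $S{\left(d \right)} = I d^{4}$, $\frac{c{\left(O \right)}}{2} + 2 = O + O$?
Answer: $-4480000$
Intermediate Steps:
$c{\left(O \right)} = -4 + 4 O$ ($c{\left(O \right)} = -4 + 2 \left(O + O\right) = -4 + 2 \cdot 2 O = -4 + 4 O$)
$S{\left(d \right)} = - 2 d^{4}$
$c{\left(-1 \right)} \left(-28\right) S{\left(-10 \right)} = \left(-4 + 4 \left(-1\right)\right) \left(-28\right) \left(- 2 \left(-10\right)^{4}\right) = \left(-4 - 4\right) \left(-28\right) \left(\left(-2\right) 10000\right) = \left(-8\right) \left(-28\right) \left(-20000\right) = 224 \left(-20000\right) = -4480000$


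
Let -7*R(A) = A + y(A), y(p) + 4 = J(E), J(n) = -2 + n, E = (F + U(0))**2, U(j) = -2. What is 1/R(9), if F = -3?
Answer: -1/4 ≈ -0.25000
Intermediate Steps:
E = 25 (E = (-3 - 2)**2 = (-5)**2 = 25)
y(p) = 19 (y(p) = -4 + (-2 + 25) = -4 + 23 = 19)
R(A) = -19/7 - A/7 (R(A) = -(A + 19)/7 = -(19 + A)/7 = -19/7 - A/7)
1/R(9) = 1/(-19/7 - 1/7*9) = 1/(-19/7 - 9/7) = 1/(-4) = -1/4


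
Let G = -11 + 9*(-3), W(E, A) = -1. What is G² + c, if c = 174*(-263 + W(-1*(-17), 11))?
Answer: -44492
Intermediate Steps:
G = -38 (G = -11 - 27 = -38)
c = -45936 (c = 174*(-263 - 1) = 174*(-264) = -45936)
G² + c = (-38)² - 45936 = 1444 - 45936 = -44492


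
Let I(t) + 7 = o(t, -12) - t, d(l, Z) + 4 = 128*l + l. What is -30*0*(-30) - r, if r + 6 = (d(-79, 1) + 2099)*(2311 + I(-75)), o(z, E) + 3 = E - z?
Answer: 19746150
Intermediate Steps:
d(l, Z) = -4 + 129*l (d(l, Z) = -4 + (128*l + l) = -4 + 129*l)
o(z, E) = -3 + E - z (o(z, E) = -3 + (E - z) = -3 + E - z)
I(t) = -22 - 2*t (I(t) = -7 + ((-3 - 12 - t) - t) = -7 + ((-15 - t) - t) = -7 + (-15 - 2*t) = -22 - 2*t)
r = -19746150 (r = -6 + ((-4 + 129*(-79)) + 2099)*(2311 + (-22 - 2*(-75))) = -6 + ((-4 - 10191) + 2099)*(2311 + (-22 + 150)) = -6 + (-10195 + 2099)*(2311 + 128) = -6 - 8096*2439 = -6 - 19746144 = -19746150)
-30*0*(-30) - r = -30*0*(-30) - 1*(-19746150) = 0*(-30) + 19746150 = 0 + 19746150 = 19746150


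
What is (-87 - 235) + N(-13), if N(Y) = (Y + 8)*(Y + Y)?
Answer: -192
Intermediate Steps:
N(Y) = 2*Y*(8 + Y) (N(Y) = (8 + Y)*(2*Y) = 2*Y*(8 + Y))
(-87 - 235) + N(-13) = (-87 - 235) + 2*(-13)*(8 - 13) = -322 + 2*(-13)*(-5) = -322 + 130 = -192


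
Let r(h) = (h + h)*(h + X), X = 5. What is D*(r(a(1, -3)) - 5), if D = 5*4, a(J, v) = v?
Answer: -340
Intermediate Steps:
D = 20
r(h) = 2*h*(5 + h) (r(h) = (h + h)*(h + 5) = (2*h)*(5 + h) = 2*h*(5 + h))
D*(r(a(1, -3)) - 5) = 20*(2*(-3)*(5 - 3) - 5) = 20*(2*(-3)*2 - 5) = 20*(-12 - 5) = 20*(-17) = -340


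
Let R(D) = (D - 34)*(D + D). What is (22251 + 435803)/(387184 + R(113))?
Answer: 229027/202519 ≈ 1.1309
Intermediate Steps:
R(D) = 2*D*(-34 + D) (R(D) = (-34 + D)*(2*D) = 2*D*(-34 + D))
(22251 + 435803)/(387184 + R(113)) = (22251 + 435803)/(387184 + 2*113*(-34 + 113)) = 458054/(387184 + 2*113*79) = 458054/(387184 + 17854) = 458054/405038 = 458054*(1/405038) = 229027/202519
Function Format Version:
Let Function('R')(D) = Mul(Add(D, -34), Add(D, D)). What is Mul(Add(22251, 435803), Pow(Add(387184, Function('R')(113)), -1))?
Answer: Rational(229027, 202519) ≈ 1.1309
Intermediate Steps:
Function('R')(D) = Mul(2, D, Add(-34, D)) (Function('R')(D) = Mul(Add(-34, D), Mul(2, D)) = Mul(2, D, Add(-34, D)))
Mul(Add(22251, 435803), Pow(Add(387184, Function('R')(113)), -1)) = Mul(Add(22251, 435803), Pow(Add(387184, Mul(2, 113, Add(-34, 113))), -1)) = Mul(458054, Pow(Add(387184, Mul(2, 113, 79)), -1)) = Mul(458054, Pow(Add(387184, 17854), -1)) = Mul(458054, Pow(405038, -1)) = Mul(458054, Rational(1, 405038)) = Rational(229027, 202519)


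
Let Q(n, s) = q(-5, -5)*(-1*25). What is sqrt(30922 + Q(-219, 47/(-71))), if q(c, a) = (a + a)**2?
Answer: 3*sqrt(3158) ≈ 168.59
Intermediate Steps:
q(c, a) = 4*a**2 (q(c, a) = (2*a)**2 = 4*a**2)
Q(n, s) = -2500 (Q(n, s) = (4*(-5)**2)*(-1*25) = (4*25)*(-25) = 100*(-25) = -2500)
sqrt(30922 + Q(-219, 47/(-71))) = sqrt(30922 - 2500) = sqrt(28422) = 3*sqrt(3158)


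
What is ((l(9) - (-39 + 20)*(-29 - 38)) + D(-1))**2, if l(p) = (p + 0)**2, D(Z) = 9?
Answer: 1399489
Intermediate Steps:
l(p) = p**2
((l(9) - (-39 + 20)*(-29 - 38)) + D(-1))**2 = ((9**2 - (-39 + 20)*(-29 - 38)) + 9)**2 = ((81 - (-19)*(-67)) + 9)**2 = ((81 - 1*1273) + 9)**2 = ((81 - 1273) + 9)**2 = (-1192 + 9)**2 = (-1183)**2 = 1399489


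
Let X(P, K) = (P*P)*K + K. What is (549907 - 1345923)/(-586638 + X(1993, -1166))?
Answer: 398008/2315998469 ≈ 0.00017185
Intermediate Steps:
X(P, K) = K + K*P² (X(P, K) = P²*K + K = K*P² + K = K + K*P²)
(549907 - 1345923)/(-586638 + X(1993, -1166)) = (549907 - 1345923)/(-586638 - 1166*(1 + 1993²)) = -796016/(-586638 - 1166*(1 + 3972049)) = -796016/(-586638 - 1166*3972050) = -796016/(-586638 - 4631410300) = -796016/(-4631996938) = -796016*(-1/4631996938) = 398008/2315998469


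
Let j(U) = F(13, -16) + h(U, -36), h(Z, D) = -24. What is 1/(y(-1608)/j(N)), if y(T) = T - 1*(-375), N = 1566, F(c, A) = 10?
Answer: 14/1233 ≈ 0.011354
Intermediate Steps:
y(T) = 375 + T (y(T) = T + 375 = 375 + T)
j(U) = -14 (j(U) = 10 - 24 = -14)
1/(y(-1608)/j(N)) = 1/((375 - 1608)/(-14)) = 1/(-1233*(-1/14)) = 1/(1233/14) = 14/1233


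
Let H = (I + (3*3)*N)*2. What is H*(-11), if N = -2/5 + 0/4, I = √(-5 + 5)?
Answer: 396/5 ≈ 79.200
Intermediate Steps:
I = 0 (I = √0 = 0)
N = -⅖ (N = -2*⅕ + 0*(¼) = -⅖ + 0 = -⅖ ≈ -0.40000)
H = -36/5 (H = (0 + (3*3)*(-⅖))*2 = (0 + 9*(-⅖))*2 = (0 - 18/5)*2 = -18/5*2 = -36/5 ≈ -7.2000)
H*(-11) = -36/5*(-11) = 396/5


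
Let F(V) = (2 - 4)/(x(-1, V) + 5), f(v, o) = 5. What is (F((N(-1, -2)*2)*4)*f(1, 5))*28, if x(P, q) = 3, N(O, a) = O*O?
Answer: -35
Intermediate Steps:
N(O, a) = O**2
F(V) = -1/4 (F(V) = (2 - 4)/(3 + 5) = -2/8 = -2*1/8 = -1/4)
(F((N(-1, -2)*2)*4)*f(1, 5))*28 = -1/4*5*28 = -5/4*28 = -35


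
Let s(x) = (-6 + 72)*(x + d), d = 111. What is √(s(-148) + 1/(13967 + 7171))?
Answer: I*√1091122316310/21138 ≈ 49.417*I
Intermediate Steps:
s(x) = 7326 + 66*x (s(x) = (-6 + 72)*(x + 111) = 66*(111 + x) = 7326 + 66*x)
√(s(-148) + 1/(13967 + 7171)) = √((7326 + 66*(-148)) + 1/(13967 + 7171)) = √((7326 - 9768) + 1/21138) = √(-2442 + 1/21138) = √(-51618995/21138) = I*√1091122316310/21138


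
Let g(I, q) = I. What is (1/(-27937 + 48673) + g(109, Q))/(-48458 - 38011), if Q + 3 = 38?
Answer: -2260225/1793021184 ≈ -0.0012606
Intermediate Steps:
Q = 35 (Q = -3 + 38 = 35)
(1/(-27937 + 48673) + g(109, Q))/(-48458 - 38011) = (1/(-27937 + 48673) + 109)/(-48458 - 38011) = (1/20736 + 109)/(-86469) = (1/20736 + 109)*(-1/86469) = (2260225/20736)*(-1/86469) = -2260225/1793021184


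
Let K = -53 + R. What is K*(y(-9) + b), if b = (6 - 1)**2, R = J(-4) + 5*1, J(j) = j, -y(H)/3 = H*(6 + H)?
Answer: 2912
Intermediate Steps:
y(H) = -3*H*(6 + H)
R = 1 (R = -4 + 5*1 = -4 + 5 = 1)
K = -52 (K = -53 + 1 = -52)
b = 25 (b = 5**2 = 25)
K*(y(-9) + b) = -52*(-3*(-9)*(6 - 9) + 25) = -52*(-3*(-9)*(-3) + 25) = -52*(-81 + 25) = -52*(-56) = 2912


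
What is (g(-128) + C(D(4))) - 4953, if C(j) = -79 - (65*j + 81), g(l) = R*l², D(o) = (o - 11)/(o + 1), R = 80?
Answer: 1305698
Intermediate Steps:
D(o) = (-11 + o)/(1 + o)
g(l) = 80*l²
C(j) = -160 - 65*j (C(j) = -79 - (81 + 65*j) = -79 + (-81 - 65*j) = -160 - 65*j)
(g(-128) + C(D(4))) - 4953 = (80*(-128)² + (-160 - 65*(-11 + 4)/(1 + 4))) - 4953 = (80*16384 + (-160 - 65*(-7)/5)) - 4953 = (1310720 + (-160 - 13*(-7))) - 4953 = (1310720 + (-160 - 65*(-7/5))) - 4953 = (1310720 + (-160 + 91)) - 4953 = (1310720 - 69) - 4953 = 1310651 - 4953 = 1305698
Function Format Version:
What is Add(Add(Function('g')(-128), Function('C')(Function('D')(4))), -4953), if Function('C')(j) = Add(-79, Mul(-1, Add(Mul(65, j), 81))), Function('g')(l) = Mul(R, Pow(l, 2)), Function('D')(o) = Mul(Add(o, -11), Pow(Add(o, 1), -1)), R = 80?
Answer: 1305698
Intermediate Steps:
Function('D')(o) = Mul(Pow(Add(1, o), -1), Add(-11, o)) (Function('D')(o) = Mul(Add(-11, o), Pow(Add(1, o), -1)) = Mul(Pow(Add(1, o), -1), Add(-11, o)))
Function('g')(l) = Mul(80, Pow(l, 2))
Function('C')(j) = Add(-160, Mul(-65, j)) (Function('C')(j) = Add(-79, Mul(-1, Add(81, Mul(65, j)))) = Add(-79, Add(-81, Mul(-65, j))) = Add(-160, Mul(-65, j)))
Add(Add(Function('g')(-128), Function('C')(Function('D')(4))), -4953) = Add(Add(Mul(80, Pow(-128, 2)), Add(-160, Mul(-65, Mul(Pow(Add(1, 4), -1), Add(-11, 4))))), -4953) = Add(Add(Mul(80, 16384), Add(-160, Mul(-65, Mul(Pow(5, -1), -7)))), -4953) = Add(Add(1310720, Add(-160, Mul(-65, Mul(Rational(1, 5), -7)))), -4953) = Add(Add(1310720, Add(-160, Mul(-65, Rational(-7, 5)))), -4953) = Add(Add(1310720, Add(-160, 91)), -4953) = Add(Add(1310720, -69), -4953) = Add(1310651, -4953) = 1305698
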